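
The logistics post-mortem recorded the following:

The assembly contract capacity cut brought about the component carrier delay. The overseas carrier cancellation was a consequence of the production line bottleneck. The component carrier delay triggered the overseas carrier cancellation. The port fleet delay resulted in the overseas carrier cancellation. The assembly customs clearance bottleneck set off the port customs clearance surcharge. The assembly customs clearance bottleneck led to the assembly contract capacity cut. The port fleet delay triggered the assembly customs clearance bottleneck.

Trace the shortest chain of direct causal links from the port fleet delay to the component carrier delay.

the port fleet delay → the assembly customs clearance bottleneck
the assembly customs clearance bottleneck → the assembly contract capacity cut
the assembly contract capacity cut → the component carrier delay
Length: 3 steps.

the port fleet delay → the assembly customs clearance bottleneck → the assembly contract capacity cut → the component carrier delay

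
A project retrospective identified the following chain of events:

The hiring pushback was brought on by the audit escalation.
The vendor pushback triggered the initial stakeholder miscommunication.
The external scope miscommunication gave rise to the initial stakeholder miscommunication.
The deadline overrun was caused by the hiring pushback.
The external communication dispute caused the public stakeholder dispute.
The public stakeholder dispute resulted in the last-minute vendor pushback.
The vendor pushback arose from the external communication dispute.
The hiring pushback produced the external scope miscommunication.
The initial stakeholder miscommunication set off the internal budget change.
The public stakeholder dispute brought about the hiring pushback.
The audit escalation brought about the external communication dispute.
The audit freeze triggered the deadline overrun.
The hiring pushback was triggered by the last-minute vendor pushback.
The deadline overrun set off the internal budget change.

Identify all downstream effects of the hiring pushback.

the deadline overrun, the external scope miscommunication, the initial stakeholder miscommunication, the internal budget change

Direct effects: the external scope miscommunication, the deadline overrun.
2 steps out: the initial stakeholder miscommunication, the internal budget change.
Not reachable from it: the audit escalation, the external communication dispute, the vendor pushback, the public stakeholder dispute, the last-minute vendor pushback, the audit freeze.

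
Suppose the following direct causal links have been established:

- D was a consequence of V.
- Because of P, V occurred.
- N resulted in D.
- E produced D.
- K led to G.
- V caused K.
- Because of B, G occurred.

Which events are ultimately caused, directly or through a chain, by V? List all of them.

Direct effects: K, D.
2 steps out: G.
Not reachable from it: P, B, E, N.

D, G, K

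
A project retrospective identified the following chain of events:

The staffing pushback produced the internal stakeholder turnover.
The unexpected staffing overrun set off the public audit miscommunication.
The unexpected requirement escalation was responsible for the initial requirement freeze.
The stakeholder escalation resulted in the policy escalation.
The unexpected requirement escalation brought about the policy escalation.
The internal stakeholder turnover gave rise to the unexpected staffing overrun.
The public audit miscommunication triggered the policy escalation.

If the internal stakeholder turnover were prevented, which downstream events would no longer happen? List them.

Downstream of the internal stakeholder turnover: the unexpected staffing overrun, the public audit miscommunication, the policy escalation.
Of those, still caused via another path: the policy escalation.
The remainder have no surviving cause.

the public audit miscommunication, the unexpected staffing overrun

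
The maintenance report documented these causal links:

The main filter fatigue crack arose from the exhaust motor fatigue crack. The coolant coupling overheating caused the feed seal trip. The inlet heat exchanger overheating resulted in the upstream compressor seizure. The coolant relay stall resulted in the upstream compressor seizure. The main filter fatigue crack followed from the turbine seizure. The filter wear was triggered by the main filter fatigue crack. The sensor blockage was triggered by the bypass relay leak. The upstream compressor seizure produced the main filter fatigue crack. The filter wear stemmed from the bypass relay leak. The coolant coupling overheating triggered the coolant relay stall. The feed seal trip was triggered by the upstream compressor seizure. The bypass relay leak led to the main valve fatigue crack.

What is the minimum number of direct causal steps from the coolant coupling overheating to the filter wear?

Shortest chain: the coolant coupling overheating → the coolant relay stall → the upstream compressor seizure → the main filter fatigue crack → the filter wear.

4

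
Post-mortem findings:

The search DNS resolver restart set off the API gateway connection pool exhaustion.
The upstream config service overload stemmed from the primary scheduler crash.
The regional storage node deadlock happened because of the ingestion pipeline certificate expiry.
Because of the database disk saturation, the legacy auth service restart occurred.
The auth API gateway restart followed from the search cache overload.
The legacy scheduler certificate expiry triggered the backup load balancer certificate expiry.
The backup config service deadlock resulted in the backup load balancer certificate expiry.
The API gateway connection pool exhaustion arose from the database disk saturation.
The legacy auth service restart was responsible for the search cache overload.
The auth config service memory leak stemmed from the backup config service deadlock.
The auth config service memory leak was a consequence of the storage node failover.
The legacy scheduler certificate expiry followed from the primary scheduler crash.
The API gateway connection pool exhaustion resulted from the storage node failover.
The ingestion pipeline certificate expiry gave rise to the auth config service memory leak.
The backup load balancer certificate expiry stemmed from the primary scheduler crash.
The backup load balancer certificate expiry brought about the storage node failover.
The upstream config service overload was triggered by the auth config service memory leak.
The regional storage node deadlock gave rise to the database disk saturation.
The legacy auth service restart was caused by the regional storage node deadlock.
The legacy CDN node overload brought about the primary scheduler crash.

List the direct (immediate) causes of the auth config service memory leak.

the backup config service deadlock, the ingestion pipeline certificate expiry, the storage node failover

Upstream contributors include the legacy CDN node overload, the primary scheduler crash, the legacy scheduler certificate expiry, the backup load balancer certificate expiry, but only the backup config service deadlock, the ingestion pipeline certificate expiry, the storage node failover feed directly into the auth config service memory leak.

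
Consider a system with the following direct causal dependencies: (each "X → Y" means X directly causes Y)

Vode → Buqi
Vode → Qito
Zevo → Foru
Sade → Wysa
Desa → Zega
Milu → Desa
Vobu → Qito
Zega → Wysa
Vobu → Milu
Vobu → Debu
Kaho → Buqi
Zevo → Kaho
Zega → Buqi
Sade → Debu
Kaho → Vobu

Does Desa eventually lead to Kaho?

Desa leads to Zega, Wysa, Buqi; Kaho is not among them.

No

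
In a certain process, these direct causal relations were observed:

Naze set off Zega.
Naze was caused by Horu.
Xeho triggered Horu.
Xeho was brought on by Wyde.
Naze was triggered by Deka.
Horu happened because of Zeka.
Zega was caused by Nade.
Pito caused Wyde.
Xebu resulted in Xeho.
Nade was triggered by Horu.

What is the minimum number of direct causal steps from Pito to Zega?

5

Shortest chain: Pito → Wyde → Xeho → Horu → Nade → Zega.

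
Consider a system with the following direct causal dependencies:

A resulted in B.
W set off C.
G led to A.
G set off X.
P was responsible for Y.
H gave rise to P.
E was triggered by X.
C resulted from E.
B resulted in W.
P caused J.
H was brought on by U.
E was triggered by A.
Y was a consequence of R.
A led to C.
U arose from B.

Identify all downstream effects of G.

A, B, C, E, H, J, P, U, W, X, Y

Direct effects: A, X.
2 steps out: B, E, C.
3 steps out: U, W.
4 steps out: H.
5 steps out: P.
6 steps out: J, Y.
Not reachable from it: R.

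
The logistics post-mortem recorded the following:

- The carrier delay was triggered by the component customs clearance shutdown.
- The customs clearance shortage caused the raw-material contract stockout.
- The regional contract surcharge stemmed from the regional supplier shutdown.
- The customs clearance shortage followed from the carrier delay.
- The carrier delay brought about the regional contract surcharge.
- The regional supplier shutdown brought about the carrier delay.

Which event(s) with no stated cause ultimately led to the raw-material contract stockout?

Tracing upstream from the raw-material contract stockout: the raw-material contract stockout ← the customs clearance shortage ← the carrier delay ← the component customs clearance shutdown.
A separate upstream branch: the raw-material contract stockout ← the customs clearance shortage ← the carrier delay ← the regional supplier shutdown.
Each of those chain origins has no stated cause.

the component customs clearance shutdown, the regional supplier shutdown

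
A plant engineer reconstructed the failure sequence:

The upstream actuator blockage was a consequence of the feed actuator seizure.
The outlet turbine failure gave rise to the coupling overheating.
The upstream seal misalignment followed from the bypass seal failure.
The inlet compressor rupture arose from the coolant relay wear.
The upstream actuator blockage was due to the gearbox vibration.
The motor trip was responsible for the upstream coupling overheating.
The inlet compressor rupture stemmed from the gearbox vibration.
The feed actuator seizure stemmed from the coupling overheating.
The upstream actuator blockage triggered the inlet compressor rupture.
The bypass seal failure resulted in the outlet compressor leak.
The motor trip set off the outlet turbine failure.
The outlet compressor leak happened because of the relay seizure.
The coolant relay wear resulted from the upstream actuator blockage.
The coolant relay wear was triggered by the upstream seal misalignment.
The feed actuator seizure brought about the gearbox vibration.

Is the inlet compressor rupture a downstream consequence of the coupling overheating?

Yes

There is a causal chain: the coupling overheating → the feed actuator seizure → the gearbox vibration → the inlet compressor rupture.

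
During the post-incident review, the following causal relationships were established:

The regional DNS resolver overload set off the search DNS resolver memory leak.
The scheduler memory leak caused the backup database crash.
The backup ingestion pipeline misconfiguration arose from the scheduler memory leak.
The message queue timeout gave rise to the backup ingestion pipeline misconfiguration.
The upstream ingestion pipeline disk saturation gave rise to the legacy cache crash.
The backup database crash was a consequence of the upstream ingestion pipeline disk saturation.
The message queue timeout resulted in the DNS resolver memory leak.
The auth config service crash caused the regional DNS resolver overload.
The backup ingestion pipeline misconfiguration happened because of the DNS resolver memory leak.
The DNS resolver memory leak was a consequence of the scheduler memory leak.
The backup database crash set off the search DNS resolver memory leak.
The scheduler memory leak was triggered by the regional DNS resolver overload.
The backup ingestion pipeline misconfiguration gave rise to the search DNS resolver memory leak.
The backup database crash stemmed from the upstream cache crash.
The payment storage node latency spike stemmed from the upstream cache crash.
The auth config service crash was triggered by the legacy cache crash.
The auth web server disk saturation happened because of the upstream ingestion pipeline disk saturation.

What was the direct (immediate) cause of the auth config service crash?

the legacy cache crash

Upstream contributors include the upstream ingestion pipeline disk saturation, but only the legacy cache crash feeds directly into the auth config service crash.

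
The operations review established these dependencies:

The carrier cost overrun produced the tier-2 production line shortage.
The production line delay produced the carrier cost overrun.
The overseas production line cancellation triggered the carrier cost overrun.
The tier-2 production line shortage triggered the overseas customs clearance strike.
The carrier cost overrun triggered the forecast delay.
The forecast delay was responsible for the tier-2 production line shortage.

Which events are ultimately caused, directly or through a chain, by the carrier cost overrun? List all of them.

the forecast delay, the overseas customs clearance strike, the tier-2 production line shortage

Direct effects: the forecast delay, the tier-2 production line shortage.
2 steps out: the overseas customs clearance strike.
Not reachable from it: the overseas production line cancellation, the production line delay.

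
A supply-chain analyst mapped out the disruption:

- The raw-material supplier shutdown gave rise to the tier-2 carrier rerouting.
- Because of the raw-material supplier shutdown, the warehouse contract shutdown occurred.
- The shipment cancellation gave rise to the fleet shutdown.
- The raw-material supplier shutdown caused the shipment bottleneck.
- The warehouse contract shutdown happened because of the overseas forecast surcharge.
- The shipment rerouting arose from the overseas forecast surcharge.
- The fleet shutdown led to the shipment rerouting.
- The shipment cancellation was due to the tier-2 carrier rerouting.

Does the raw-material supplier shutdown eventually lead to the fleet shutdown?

There is a causal chain: the raw-material supplier shutdown → the tier-2 carrier rerouting → the shipment cancellation → the fleet shutdown.

Yes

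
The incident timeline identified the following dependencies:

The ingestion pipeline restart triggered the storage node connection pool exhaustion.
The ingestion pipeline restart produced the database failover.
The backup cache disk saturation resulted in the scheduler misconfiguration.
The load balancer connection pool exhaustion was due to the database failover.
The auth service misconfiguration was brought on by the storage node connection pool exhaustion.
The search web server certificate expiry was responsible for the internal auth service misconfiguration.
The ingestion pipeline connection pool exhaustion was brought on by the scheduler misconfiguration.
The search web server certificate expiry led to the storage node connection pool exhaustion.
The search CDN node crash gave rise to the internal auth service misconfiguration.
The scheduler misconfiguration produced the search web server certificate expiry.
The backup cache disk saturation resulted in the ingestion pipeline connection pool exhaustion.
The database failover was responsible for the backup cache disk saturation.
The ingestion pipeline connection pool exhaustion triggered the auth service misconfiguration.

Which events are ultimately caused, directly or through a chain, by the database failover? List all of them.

Direct effects: the backup cache disk saturation, the load balancer connection pool exhaustion.
2 steps out: the scheduler misconfiguration, the ingestion pipeline connection pool exhaustion.
3 steps out: the search web server certificate expiry, the auth service misconfiguration.
4 steps out: the storage node connection pool exhaustion, the internal auth service misconfiguration.
Not reachable from it: the ingestion pipeline restart, the search CDN node crash.

the auth service misconfiguration, the backup cache disk saturation, the ingestion pipeline connection pool exhaustion, the internal auth service misconfiguration, the load balancer connection pool exhaustion, the scheduler misconfiguration, the search web server certificate expiry, the storage node connection pool exhaustion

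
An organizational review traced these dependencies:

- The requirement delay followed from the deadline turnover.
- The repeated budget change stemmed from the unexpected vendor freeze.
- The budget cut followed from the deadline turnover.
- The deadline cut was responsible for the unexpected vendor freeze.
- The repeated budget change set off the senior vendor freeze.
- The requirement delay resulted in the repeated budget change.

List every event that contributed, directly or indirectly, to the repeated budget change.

Immediate causes of the repeated budget change: the requirement delay, the unexpected vendor freeze.
Further upstream: the deadline turnover, the deadline cut.

the deadline cut, the deadline turnover, the requirement delay, the unexpected vendor freeze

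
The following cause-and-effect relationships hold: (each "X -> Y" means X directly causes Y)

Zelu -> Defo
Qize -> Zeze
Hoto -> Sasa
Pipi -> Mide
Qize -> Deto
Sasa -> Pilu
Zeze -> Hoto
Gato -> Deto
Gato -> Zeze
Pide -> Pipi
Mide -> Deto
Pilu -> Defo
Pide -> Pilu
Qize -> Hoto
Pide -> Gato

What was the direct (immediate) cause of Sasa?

Hoto

Upstream contributors include Qize, Pide, Gato, Zeze, but only Hoto feeds directly into Sasa.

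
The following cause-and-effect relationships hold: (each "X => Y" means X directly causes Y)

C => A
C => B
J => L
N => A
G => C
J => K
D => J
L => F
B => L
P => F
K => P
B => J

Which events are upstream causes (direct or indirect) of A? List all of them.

C, G, N

Immediate causes of A: N, C.
Further upstream: G.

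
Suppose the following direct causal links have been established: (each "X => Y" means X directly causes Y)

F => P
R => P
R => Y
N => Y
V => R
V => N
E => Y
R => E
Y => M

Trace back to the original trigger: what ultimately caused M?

Tracing upstream from M: M ← Y ← R ← V.
V has no stated cause, so it is the root.

V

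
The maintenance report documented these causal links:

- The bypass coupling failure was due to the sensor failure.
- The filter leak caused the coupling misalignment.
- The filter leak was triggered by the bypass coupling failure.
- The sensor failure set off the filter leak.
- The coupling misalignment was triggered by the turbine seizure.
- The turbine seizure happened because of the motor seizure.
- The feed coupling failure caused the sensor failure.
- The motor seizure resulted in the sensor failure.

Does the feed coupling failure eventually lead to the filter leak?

Yes

There is a causal chain: the feed coupling failure → the sensor failure → the filter leak.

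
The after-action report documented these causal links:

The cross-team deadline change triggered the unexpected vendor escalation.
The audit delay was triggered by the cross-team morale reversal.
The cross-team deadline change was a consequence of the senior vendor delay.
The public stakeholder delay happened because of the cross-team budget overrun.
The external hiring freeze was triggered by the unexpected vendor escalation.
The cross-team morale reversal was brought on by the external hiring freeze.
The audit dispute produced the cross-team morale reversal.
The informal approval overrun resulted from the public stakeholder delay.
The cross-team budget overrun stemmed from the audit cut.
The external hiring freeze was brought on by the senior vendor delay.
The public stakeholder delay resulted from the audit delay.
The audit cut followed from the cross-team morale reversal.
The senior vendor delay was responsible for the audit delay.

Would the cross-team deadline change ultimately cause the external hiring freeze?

Yes

There is a causal chain: the cross-team deadline change → the unexpected vendor escalation → the external hiring freeze.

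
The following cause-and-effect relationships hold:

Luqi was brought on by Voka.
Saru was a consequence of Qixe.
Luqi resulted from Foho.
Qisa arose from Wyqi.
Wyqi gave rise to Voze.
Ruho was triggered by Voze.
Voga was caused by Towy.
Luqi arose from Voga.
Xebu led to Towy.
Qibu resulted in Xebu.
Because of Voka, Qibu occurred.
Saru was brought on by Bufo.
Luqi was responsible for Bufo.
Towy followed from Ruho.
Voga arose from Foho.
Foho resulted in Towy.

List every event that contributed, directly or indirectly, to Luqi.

Immediate causes of Luqi: Voka, Foho, Voga.
Further upstream: Qibu, Wyqi, Voze, Xebu, Ruho, Towy.

Foho, Qibu, Ruho, Towy, Voga, Voka, Voze, Wyqi, Xebu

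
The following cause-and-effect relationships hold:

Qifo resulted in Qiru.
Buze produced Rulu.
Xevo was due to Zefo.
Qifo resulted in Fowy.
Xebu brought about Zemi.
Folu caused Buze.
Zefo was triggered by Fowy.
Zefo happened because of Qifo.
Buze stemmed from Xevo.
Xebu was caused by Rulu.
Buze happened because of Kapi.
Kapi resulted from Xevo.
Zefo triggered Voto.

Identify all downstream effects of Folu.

Buze, Rulu, Xebu, Zemi

Direct effects: Buze.
2 steps out: Rulu.
3 steps out: Xebu.
4 steps out: Zemi.
Not reachable from it: Qifo, Fowy, Zefo, Voto, Xevo, Kapi, Qiru.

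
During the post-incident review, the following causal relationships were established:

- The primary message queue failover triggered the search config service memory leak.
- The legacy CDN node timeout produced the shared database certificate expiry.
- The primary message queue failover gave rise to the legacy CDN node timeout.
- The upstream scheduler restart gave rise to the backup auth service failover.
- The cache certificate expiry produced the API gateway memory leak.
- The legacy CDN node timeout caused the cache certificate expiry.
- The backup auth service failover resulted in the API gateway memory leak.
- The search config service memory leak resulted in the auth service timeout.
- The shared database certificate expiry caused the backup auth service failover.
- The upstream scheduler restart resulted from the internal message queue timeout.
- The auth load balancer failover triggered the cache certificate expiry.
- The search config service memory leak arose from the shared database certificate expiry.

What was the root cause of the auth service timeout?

the primary message queue failover

Tracing upstream from the auth service timeout: the auth service timeout ← the search config service memory leak ← the primary message queue failover.
The primary message queue failover has no stated cause, so it is the root.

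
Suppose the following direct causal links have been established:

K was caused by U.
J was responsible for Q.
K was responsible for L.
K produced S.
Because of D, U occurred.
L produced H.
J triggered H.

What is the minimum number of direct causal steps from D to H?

Shortest chain: D → U → K → L → H.

4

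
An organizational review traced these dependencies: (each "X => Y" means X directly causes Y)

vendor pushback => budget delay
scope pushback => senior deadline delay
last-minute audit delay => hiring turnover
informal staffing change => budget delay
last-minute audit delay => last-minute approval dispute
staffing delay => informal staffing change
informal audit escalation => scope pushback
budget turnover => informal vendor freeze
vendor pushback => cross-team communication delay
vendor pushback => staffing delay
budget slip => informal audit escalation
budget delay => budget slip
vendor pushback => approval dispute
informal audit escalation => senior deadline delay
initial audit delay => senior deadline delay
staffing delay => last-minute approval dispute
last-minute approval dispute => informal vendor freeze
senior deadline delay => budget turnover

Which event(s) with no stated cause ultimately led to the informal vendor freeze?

Tracing upstream from the informal vendor freeze: the informal vendor freeze ← the last-minute approval dispute ← the staffing delay ← the vendor pushback.
A separate upstream branch: the informal vendor freeze ← the last-minute approval dispute ← the last-minute audit delay.
A separate upstream branch: the informal vendor freeze ← the budget turnover ← the senior deadline delay ← the initial audit delay.
Each of those chain origins has no stated cause.

the initial audit delay, the last-minute audit delay, the vendor pushback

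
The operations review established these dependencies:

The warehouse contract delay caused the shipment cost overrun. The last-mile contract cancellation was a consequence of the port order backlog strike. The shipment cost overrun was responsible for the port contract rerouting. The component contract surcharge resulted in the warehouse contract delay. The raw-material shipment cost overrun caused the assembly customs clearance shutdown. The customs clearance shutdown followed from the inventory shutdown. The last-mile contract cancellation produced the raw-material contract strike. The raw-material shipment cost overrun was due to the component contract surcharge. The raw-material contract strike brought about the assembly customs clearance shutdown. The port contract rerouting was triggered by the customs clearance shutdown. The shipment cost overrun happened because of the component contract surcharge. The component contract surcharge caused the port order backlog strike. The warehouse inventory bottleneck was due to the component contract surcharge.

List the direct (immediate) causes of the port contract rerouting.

Upstream contributors include the component contract surcharge, the inventory shutdown, the warehouse contract delay, but only the customs clearance shutdown, the shipment cost overrun feed directly into the port contract rerouting.

the customs clearance shutdown, the shipment cost overrun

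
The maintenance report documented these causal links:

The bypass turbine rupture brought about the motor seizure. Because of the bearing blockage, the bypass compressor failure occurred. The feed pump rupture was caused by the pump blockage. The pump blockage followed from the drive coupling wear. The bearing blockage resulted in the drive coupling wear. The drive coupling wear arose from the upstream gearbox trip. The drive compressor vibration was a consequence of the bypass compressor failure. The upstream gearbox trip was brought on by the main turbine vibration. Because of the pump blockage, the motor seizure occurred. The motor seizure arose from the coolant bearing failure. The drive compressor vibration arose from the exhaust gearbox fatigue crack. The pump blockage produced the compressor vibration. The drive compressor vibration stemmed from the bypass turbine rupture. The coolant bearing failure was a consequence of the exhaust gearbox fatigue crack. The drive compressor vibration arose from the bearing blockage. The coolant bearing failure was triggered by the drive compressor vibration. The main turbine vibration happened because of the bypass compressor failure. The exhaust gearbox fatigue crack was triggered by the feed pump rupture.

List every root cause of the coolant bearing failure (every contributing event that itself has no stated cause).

Tracing upstream from the coolant bearing failure: the coolant bearing failure ← the drive compressor vibration ← the bearing blockage.
A separate upstream branch: the coolant bearing failure ← the drive compressor vibration ← the bypass turbine rupture.
Each of those chain origins has no stated cause.

the bearing blockage, the bypass turbine rupture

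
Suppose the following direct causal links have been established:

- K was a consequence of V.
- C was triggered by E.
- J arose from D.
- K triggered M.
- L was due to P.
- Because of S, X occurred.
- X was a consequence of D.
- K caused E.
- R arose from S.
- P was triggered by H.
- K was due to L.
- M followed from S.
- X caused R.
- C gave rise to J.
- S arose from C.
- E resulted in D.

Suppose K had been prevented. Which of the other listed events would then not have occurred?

C, D, E, J, M, R, S, X

Downstream of K: E, C, D, S, X, R, J, M.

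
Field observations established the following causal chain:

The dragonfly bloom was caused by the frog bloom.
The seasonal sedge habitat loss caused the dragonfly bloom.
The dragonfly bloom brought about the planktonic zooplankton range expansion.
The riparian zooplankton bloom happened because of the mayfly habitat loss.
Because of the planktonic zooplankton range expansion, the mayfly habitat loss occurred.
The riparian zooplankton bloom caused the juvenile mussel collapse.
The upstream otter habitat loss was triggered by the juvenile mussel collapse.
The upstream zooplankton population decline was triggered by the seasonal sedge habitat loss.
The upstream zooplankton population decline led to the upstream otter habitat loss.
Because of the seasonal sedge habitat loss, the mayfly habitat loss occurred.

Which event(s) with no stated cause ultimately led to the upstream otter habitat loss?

Tracing upstream from the upstream otter habitat loss: the upstream otter habitat loss ← the juvenile mussel collapse ← the riparian zooplankton bloom ← the mayfly habitat loss ← the planktonic zooplankton range expansion ← the dragonfly bloom ← the frog bloom.
A separate upstream branch: the upstream otter habitat loss ← the upstream zooplankton population decline ← the seasonal sedge habitat loss.
Each of those chain origins has no stated cause.

the frog bloom, the seasonal sedge habitat loss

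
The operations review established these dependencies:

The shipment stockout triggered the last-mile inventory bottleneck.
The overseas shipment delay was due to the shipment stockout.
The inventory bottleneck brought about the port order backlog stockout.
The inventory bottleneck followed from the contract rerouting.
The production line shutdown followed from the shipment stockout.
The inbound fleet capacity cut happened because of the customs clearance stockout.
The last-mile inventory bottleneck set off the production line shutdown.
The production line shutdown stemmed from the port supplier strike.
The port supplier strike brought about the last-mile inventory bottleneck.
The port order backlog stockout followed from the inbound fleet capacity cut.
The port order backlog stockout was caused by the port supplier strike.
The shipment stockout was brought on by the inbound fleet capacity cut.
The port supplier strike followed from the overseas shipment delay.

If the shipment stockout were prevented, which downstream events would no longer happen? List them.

Downstream of the shipment stockout: the overseas shipment delay, the port supplier strike, the last-mile inventory bottleneck, the production line shutdown, the port order backlog stockout.
Of those, still caused via another path: the port order backlog stockout.
The remainder have no surviving cause.

the last-mile inventory bottleneck, the overseas shipment delay, the port supplier strike, the production line shutdown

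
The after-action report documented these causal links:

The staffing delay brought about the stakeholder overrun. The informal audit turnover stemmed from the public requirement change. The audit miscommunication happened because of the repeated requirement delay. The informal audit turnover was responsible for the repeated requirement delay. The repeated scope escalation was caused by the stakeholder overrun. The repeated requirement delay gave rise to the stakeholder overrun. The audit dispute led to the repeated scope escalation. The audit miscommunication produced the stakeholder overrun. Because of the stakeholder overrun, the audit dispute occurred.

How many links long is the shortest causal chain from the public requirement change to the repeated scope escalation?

Shortest chain: the public requirement change → the informal audit turnover → the repeated requirement delay → the stakeholder overrun → the repeated scope escalation.

4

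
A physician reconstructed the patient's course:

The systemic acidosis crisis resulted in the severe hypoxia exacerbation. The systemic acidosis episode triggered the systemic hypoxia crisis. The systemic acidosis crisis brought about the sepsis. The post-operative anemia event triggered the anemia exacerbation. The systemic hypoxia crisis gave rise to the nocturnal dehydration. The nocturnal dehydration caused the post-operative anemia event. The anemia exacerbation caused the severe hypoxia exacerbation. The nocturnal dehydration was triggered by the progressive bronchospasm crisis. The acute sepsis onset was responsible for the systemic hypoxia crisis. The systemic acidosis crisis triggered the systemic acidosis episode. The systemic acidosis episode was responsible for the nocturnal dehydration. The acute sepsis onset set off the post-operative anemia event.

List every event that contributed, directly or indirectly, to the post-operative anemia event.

the acute sepsis onset, the nocturnal dehydration, the progressive bronchospasm crisis, the systemic acidosis crisis, the systemic acidosis episode, the systemic hypoxia crisis

Immediate causes of the post-operative anemia event: the acute sepsis onset, the nocturnal dehydration.
Further upstream: the systemic acidosis crisis, the progressive bronchospasm crisis, the systemic acidosis episode, the systemic hypoxia crisis.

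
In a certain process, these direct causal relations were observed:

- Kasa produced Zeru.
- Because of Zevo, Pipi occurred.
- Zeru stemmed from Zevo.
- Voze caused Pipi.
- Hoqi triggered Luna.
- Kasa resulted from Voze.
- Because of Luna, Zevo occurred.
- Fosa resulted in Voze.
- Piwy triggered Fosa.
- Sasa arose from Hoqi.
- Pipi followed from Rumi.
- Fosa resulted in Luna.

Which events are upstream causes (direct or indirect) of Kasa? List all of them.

Immediate cause of Kasa: Voze.
Further upstream: Piwy, Fosa.

Fosa, Piwy, Voze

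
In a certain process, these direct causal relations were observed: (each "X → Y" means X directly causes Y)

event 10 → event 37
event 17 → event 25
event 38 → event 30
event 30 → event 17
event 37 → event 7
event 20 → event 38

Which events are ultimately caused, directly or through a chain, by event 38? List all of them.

event 17, event 25, event 30

Direct effects: event 30.
2 steps out: event 17.
3 steps out: event 25.
Not reachable from it: event 20, event 10, event 37, event 7.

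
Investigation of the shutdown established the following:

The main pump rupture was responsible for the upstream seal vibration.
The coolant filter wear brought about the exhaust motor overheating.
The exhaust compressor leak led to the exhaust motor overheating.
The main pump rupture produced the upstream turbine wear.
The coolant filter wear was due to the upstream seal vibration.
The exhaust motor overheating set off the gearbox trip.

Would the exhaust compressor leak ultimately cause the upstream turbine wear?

No

The exhaust compressor leak leads to the exhaust motor overheating, the gearbox trip; the upstream turbine wear is not among them.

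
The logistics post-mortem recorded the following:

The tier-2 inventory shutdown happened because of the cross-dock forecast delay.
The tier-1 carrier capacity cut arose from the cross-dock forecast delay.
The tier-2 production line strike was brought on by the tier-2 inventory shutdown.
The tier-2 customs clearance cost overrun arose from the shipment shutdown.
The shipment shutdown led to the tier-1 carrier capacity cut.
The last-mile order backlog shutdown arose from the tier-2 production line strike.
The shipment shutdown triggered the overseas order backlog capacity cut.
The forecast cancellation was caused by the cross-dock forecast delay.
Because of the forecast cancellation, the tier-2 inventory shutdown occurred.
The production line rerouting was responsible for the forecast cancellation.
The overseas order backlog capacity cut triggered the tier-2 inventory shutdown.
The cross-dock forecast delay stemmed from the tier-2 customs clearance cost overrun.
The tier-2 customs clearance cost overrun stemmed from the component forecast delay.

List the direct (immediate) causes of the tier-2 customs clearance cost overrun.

the component forecast delay, the shipment shutdown

the component forecast delay, the shipment shutdown → the tier-2 customs clearance cost overrun with nothing further upstream stated.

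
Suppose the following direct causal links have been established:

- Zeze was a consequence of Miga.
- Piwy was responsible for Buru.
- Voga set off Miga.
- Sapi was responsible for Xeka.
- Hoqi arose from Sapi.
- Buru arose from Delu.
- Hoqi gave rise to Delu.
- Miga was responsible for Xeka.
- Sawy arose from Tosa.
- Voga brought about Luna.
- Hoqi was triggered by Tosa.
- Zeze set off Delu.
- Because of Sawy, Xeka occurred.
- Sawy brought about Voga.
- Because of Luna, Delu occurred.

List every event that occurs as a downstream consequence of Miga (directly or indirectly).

Buru, Delu, Xeka, Zeze

Direct effects: Xeka, Zeze.
2 steps out: Delu.
3 steps out: Buru.
Not reachable from it: Tosa, Sapi, Sawy, Voga, Piwy, Luna, Hoqi.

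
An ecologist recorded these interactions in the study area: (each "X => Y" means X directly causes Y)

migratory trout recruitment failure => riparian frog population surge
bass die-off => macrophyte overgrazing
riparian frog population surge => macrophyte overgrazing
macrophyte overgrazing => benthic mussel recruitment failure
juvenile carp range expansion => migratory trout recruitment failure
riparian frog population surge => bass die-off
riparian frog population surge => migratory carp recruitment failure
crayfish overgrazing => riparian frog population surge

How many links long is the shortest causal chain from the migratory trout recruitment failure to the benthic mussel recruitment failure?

Shortest chain: the migratory trout recruitment failure → the riparian frog population surge → the macrophyte overgrazing → the benthic mussel recruitment failure.

3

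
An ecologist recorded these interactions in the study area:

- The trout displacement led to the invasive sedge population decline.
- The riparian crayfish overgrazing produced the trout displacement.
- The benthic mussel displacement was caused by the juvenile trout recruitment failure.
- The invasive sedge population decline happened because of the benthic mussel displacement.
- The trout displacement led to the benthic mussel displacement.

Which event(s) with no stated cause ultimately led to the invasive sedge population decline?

Tracing upstream from the invasive sedge population decline: the invasive sedge population decline ← the trout displacement ← the riparian crayfish overgrazing.
A separate upstream branch: the invasive sedge population decline ← the benthic mussel displacement ← the juvenile trout recruitment failure.
Each of those chain origins has no stated cause.

the juvenile trout recruitment failure, the riparian crayfish overgrazing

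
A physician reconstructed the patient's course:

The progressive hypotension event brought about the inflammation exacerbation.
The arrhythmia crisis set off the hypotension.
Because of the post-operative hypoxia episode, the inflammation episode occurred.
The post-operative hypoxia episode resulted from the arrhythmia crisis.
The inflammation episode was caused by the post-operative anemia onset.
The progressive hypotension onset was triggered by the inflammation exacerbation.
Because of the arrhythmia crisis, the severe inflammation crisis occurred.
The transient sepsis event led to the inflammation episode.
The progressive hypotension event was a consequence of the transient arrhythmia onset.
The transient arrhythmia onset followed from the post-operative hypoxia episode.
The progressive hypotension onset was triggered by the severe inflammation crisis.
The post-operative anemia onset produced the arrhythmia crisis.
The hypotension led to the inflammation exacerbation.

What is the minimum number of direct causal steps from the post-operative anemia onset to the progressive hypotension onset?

3

Shortest chain: the post-operative anemia onset → the arrhythmia crisis → the severe inflammation crisis → the progressive hypotension onset.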